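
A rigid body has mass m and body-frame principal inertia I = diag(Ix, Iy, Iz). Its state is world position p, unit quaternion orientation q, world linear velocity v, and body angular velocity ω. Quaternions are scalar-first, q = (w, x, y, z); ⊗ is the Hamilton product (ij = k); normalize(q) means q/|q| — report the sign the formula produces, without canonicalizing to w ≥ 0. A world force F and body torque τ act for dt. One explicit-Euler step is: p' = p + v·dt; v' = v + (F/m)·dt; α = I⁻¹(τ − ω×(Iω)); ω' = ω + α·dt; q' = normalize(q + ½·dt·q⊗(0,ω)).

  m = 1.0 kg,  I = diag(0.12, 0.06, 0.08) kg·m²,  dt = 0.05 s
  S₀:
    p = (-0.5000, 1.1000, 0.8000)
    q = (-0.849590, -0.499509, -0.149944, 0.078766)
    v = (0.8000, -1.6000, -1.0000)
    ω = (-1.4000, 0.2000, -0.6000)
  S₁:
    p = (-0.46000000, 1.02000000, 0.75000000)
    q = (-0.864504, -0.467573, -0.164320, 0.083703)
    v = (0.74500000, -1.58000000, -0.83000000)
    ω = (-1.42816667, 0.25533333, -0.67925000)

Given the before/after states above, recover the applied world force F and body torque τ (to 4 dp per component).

F = (-1.1000, 0.4000, 3.4000)
τ = (-0.0700, 0.1000, -0.1100)

velocity change Δv = (-0.05500000, 0.02000000, 0.17000000)
m·(v₁−v₀)/dt = (-1.1000, 0.4000, 3.4000)
Δω = ω₁−ω₀ = (-0.02816667, 0.05533333, -0.07925000)
τ = I·(Δω/dt) + ω₀×(Iω₀) = (-0.0700, 0.1000, -0.1100)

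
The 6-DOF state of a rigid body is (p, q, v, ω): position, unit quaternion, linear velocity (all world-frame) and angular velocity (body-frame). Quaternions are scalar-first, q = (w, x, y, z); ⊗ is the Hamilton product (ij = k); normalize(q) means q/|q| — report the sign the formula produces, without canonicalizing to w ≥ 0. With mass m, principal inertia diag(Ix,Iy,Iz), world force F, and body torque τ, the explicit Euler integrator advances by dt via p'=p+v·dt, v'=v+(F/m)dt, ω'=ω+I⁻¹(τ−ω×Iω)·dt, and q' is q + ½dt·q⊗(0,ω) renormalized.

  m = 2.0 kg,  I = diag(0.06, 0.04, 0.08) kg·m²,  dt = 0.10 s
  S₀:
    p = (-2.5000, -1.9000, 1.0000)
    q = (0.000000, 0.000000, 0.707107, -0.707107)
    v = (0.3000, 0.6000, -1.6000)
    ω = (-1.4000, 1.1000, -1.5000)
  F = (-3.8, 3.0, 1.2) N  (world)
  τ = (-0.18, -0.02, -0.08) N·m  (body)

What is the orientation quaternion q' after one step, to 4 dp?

q⊗(0,ω) = (-1.8384782, -0.2828428, 0.9899498, 0.9899498)
q + ½dt·q⊗(0,ω), renormalized = (-0.0913, -0.0140, 0.7515, -0.6532)

q' = (-0.0913, -0.0140, 0.7515, -0.6532)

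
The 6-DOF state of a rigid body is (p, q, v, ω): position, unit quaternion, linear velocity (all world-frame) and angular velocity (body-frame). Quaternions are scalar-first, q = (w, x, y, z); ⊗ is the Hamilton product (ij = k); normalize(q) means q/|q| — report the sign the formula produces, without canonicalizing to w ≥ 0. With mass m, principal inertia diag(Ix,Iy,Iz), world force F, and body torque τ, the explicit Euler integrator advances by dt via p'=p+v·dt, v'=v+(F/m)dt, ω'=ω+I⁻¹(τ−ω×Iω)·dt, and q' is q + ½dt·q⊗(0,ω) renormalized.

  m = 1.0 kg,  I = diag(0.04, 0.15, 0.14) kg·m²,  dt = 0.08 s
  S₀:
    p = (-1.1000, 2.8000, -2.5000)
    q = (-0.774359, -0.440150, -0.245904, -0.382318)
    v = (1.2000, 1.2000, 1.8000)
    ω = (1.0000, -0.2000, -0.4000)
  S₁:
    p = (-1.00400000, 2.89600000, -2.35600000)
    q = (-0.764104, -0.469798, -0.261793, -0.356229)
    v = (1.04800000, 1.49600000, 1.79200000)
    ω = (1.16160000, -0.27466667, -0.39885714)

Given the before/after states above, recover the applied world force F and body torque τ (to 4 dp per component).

velocity change Δv = (-0.15200000, 0.29600000, -0.00800000)
applied force F = (-1.9000, 3.7000, -0.1000)
rate change Δω = (0.16160000, -0.07466667, 0.00114286)
τ = I·(Δω/dt) + ω₀×(Iω₀) = (0.0800, -0.1000, -0.0200)

F = (-1.9000, 3.7000, -0.1000)
τ = (0.0800, -0.1000, -0.0200)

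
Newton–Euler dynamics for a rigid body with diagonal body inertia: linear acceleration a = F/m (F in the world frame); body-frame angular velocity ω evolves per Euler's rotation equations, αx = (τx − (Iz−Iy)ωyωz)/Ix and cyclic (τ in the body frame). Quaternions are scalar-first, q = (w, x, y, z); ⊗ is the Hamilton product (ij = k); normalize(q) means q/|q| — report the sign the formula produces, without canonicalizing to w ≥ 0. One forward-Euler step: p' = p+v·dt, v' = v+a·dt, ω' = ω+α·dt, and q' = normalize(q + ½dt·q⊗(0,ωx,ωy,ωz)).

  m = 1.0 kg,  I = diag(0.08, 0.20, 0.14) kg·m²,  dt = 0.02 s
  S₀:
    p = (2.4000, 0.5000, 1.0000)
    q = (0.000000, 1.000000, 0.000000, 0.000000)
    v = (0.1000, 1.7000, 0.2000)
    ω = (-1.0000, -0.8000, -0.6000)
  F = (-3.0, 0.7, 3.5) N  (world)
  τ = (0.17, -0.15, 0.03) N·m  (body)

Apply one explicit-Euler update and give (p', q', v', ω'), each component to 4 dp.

angular accel α = (2.4850, -0.5700, -0.4714)
new body rate ω' = (-0.9503, -0.8114, -0.6094)
q⊗(0,ω) = (1.0000000, 0.0000000, 0.6000000, -0.8000000)
updated quaternion q' = (0.0100, 0.9999, 0.0060, -0.0080)
p' = p + v·dt = (2.4020, 0.5340, 1.0040)
new velocity v' = (0.0400, 1.7140, 0.2700)

p' = (2.4020, 0.5340, 1.0040)
q' = (0.0100, 0.9999, 0.0060, -0.0080)
v' = (0.0400, 1.7140, 0.2700)
ω' = (-0.9503, -0.8114, -0.6094)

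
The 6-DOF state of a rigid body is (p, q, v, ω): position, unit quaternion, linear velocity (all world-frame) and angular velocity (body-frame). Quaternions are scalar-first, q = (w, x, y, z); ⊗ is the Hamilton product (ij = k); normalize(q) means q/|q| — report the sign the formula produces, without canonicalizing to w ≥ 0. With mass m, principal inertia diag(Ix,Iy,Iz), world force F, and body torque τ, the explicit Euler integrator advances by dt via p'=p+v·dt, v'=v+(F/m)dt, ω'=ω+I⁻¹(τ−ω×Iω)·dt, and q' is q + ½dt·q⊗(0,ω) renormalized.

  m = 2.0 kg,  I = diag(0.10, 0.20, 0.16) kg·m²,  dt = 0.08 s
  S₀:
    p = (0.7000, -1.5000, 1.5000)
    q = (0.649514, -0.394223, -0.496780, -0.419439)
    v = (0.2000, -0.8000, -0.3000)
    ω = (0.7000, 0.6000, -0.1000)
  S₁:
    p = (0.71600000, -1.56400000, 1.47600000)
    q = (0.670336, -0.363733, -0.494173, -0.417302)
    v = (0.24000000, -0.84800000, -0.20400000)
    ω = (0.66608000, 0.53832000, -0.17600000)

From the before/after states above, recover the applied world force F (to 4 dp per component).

v₁ − v₀ = (0.04000000, -0.04800000, 0.09600000)
applied force F = (1.0000, -1.2000, 2.4000)

F = (1.0000, -1.2000, 2.4000)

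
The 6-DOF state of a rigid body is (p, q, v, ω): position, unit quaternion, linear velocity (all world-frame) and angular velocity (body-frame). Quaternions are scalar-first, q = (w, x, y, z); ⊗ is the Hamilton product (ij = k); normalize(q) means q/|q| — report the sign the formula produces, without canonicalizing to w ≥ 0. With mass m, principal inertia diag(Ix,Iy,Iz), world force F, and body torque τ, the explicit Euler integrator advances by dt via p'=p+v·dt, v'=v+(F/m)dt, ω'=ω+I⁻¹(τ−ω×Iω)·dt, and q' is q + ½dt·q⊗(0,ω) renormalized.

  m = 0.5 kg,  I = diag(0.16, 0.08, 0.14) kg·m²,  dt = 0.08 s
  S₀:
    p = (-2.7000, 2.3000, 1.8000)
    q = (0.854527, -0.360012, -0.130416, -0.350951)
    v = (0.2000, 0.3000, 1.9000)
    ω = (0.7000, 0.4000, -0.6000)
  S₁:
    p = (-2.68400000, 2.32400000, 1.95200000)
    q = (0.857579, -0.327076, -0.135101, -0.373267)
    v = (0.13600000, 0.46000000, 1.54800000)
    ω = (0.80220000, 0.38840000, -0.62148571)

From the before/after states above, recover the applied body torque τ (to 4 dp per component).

τ = (0.1900, -0.0200, -0.0600)

ω₁ − ω₀ = (0.10220000, -0.01160000, -0.02148571)
τ = I·(Δω/dt) + ω₀×(Iω₀) = (0.1900, -0.0200, -0.0600)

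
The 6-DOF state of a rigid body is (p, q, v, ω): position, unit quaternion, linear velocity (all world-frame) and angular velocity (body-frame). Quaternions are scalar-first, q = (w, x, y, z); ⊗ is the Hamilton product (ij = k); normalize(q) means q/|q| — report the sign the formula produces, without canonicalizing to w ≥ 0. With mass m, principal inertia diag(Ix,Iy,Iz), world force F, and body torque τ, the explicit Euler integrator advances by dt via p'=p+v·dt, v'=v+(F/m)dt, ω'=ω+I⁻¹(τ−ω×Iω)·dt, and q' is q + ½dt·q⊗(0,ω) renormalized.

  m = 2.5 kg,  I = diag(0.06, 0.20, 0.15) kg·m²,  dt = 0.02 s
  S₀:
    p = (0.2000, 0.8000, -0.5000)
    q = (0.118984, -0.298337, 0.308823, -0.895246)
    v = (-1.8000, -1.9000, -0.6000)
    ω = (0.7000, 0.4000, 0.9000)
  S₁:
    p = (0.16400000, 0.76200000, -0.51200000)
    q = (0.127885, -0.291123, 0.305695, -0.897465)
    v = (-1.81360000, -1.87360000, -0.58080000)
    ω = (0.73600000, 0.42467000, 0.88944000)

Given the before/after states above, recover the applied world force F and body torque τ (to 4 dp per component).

Δω = ω₁−ω₀ = (0.03600000, 0.02467000, -0.01056000)
applied torque τ = (0.0900, 0.1900, -0.0400)
Δv = v₁−v₀ = (-0.01360000, 0.02640000, 0.01920000)
applied force F = (-1.7000, 3.3000, 2.4000)

F = (-1.7000, 3.3000, 2.4000)
τ = (0.0900, 0.1900, -0.0400)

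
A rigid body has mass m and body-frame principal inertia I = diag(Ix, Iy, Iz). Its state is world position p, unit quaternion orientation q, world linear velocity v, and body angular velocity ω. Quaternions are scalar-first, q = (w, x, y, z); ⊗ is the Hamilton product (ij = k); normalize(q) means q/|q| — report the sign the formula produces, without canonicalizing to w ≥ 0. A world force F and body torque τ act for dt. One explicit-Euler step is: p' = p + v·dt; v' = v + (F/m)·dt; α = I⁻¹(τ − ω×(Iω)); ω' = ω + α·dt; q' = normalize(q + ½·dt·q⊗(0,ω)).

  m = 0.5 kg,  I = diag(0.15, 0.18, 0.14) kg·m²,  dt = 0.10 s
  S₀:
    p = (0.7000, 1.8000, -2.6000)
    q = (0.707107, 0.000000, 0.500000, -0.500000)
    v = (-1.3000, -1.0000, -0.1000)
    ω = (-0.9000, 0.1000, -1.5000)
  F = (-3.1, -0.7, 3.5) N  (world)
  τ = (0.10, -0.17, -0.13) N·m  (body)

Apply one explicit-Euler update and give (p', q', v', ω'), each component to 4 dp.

angular accel α = (0.6267, -1.0194, -0.9093)
ω' = ω + α·dt = (-0.8373, -0.0019, -1.5909)
Hamilton product q⊗(0,ω) = (-0.8000000, -1.3363963, 0.5207107, -0.6106605)
q + ½dt·q⊗(0,ω), renormalized = (0.6646, -0.0666, 0.5240, -0.5285)
a = F/m = (-6.2000, -1.4000, 7.0000)
p' = p + v·dt = (0.5700, 1.7000, -2.6100)
v' = v + a·dt = (-1.9200, -1.1400, 0.6000)

p' = (0.5700, 1.7000, -2.6100)
q' = (0.6646, -0.0666, 0.5240, -0.5285)
v' = (-1.9200, -1.1400, 0.6000)
ω' = (-0.8373, -0.0019, -1.5909)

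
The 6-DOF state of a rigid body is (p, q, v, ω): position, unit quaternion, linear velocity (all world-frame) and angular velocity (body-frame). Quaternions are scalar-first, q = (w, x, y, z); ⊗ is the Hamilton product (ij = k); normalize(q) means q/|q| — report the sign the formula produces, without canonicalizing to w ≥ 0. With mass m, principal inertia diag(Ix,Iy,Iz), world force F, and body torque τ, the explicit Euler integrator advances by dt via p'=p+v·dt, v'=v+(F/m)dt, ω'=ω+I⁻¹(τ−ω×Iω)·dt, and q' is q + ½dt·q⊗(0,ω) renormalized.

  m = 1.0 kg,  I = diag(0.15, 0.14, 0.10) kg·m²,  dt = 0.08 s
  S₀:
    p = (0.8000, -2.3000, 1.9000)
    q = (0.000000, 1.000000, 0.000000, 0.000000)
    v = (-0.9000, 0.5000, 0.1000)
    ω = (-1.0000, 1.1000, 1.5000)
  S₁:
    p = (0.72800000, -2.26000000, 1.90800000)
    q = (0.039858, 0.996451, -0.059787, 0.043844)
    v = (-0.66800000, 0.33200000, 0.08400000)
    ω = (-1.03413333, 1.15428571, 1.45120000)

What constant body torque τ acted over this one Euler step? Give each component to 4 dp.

ω₁ − ω₀ = (-0.03413333, 0.05428571, -0.04880000)
τ = I·(Δω/dt) + ω₀×(Iω₀) = (-0.1300, 0.0200, -0.0500)

τ = (-0.1300, 0.0200, -0.0500)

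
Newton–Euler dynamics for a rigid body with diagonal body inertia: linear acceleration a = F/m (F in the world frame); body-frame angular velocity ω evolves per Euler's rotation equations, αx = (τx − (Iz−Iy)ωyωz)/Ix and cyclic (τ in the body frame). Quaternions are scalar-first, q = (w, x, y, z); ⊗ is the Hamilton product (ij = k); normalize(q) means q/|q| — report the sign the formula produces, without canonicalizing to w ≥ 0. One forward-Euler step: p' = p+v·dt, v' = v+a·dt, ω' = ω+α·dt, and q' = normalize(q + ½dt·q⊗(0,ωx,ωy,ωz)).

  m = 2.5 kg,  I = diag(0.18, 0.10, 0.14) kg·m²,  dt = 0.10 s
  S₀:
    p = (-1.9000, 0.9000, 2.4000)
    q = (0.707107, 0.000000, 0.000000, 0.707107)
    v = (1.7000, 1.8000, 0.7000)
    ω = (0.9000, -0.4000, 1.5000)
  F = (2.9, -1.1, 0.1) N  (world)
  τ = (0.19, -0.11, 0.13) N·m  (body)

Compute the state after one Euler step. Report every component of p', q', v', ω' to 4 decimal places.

new position p' = (-1.7300, 1.0800, 2.4700)
new velocity v' = (1.8160, 1.7560, 0.7040)
ω×(Iω) gyroscopic = (-0.0240, 0.0540, 0.0288)
(τ − ω×Iω)/I = (1.1889, -1.6400, 0.7229)
ω + α·dt = (1.0189, -0.5640, 1.5723)
q⊗(0,ω) = (-1.0606605, 0.9192391, 0.3535535, 1.0606605)
updated quaternion q' = (0.6515, 0.0458, 0.0176, 0.7571)

p' = (-1.7300, 1.0800, 2.4700)
q' = (0.6515, 0.0458, 0.0176, 0.7571)
v' = (1.8160, 1.7560, 0.7040)
ω' = (1.0189, -0.5640, 1.5723)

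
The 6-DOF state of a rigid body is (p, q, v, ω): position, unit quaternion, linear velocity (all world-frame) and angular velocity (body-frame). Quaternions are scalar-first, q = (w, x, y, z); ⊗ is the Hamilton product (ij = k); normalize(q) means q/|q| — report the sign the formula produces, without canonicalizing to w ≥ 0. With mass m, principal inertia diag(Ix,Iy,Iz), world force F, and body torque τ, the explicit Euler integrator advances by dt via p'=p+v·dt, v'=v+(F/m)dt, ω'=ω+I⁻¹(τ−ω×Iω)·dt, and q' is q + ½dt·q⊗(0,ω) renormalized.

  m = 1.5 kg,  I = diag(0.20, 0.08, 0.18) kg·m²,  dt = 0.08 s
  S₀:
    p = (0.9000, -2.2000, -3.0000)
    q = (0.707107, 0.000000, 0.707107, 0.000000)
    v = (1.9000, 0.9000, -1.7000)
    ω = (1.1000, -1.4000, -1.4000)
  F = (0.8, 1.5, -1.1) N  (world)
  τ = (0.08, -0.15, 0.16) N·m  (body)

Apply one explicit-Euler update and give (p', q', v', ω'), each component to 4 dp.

p' = (1.0520, -2.1280, -3.1360)
q' = (0.7437, -0.0085, 0.6648, -0.0704)
v' = (1.9427, 0.9800, -1.7587)
ω' = (1.0536, -1.5192, -1.4110)

gyro term ω×Iω = (0.1960, -0.0308, 0.1848)
α = I⁻¹(τ − ω×Iω) = (-0.5800, -1.4900, -0.1378)
ω' = ω + α·dt = (1.0536, -1.5192, -1.4110)
2q̇ = q⊗(0,ω) = (0.9899498, -0.2121321, -0.9899498, -1.7677675)
q + ½dt·q⊗(0,ω), renormalized = (0.7437, -0.0085, 0.6648, -0.0704)
a = (0.5333, 1.0000, -0.7333)
p' = p + v·dt = (1.0520, -2.1280, -3.1360)
new velocity v' = (1.9427, 0.9800, -1.7587)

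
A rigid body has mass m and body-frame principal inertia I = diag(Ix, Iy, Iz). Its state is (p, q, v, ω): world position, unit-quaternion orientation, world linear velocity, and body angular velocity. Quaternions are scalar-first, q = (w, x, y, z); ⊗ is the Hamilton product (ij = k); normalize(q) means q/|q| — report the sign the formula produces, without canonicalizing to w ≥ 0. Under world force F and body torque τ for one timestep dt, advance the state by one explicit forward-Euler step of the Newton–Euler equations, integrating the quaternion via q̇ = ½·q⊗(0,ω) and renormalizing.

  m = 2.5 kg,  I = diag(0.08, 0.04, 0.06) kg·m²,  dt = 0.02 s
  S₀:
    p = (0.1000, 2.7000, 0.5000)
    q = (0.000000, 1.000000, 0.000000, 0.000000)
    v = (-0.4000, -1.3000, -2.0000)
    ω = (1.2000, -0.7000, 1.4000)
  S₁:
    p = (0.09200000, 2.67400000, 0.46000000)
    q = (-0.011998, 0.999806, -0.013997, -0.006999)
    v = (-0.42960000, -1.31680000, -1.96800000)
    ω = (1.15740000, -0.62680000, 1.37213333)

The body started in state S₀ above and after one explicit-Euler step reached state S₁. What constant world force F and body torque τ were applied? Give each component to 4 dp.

F = (-3.7000, -2.1000, 4.0000)
τ = (-0.1900, 0.1800, -0.0500)

rate change Δω = (-0.04260000, 0.07320000, -0.02786667)
precession coupling = (-0.0196, 0.0336, 0.0336)
I·α + gyro = (-0.1900, 0.1800, -0.0500)
velocity change Δv = (-0.02960000, -0.01680000, 0.03200000)
F = m·Δv/dt = (-3.7000, -2.1000, 4.0000)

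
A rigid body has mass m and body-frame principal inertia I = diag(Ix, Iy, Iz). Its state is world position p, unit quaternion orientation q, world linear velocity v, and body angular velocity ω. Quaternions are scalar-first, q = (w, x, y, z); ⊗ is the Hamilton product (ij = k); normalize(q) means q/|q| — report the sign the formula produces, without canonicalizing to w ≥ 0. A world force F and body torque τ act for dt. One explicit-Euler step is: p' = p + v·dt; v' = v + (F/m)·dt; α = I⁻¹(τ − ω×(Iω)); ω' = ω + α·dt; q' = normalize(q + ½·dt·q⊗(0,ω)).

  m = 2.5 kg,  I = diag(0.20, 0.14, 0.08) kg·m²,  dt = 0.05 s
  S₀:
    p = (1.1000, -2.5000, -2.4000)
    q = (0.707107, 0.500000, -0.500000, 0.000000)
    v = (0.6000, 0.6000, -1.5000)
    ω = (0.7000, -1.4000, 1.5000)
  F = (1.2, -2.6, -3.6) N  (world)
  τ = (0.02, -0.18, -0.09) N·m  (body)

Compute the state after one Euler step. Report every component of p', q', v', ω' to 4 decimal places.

p' = (1.1300, -2.4700, -2.4750)
q' = (0.6799, 0.4929, -0.5427, 0.0177)
v' = (0.6240, 0.5480, -1.5720)
ω' = (0.6735, -1.5093, 1.4070)

gyro term ω×Iω = (0.1260, 0.1260, 0.0588)
α = I⁻¹(τ − ω×Iω) = (-0.5300, -2.1857, -1.8600)
new body rate ω' = (0.6735, -1.5093, 1.4070)
q⊗(0,ω) = (-1.0500000, -0.2550251, -1.7399498, 0.7106605)
q' = normalize(q + ½dt·q⊗(0,ω)) = (0.6799, 0.4929, -0.5427, 0.0177)
p + v·dt = (1.1300, -2.4700, -2.4750)
v' = v + a·dt = (0.6240, 0.5480, -1.5720)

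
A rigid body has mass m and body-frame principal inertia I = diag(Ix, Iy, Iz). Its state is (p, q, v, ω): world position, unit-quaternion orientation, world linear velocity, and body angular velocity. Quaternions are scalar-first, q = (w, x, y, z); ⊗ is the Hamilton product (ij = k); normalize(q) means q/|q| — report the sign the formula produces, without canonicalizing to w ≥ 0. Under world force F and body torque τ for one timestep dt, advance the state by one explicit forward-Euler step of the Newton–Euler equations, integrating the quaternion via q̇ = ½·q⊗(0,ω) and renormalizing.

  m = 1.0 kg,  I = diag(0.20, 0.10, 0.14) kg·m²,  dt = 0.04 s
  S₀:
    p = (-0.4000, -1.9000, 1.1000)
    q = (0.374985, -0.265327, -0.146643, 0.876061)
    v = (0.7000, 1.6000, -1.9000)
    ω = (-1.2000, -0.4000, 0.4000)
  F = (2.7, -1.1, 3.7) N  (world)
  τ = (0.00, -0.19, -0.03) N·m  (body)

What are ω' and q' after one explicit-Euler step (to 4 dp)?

precession coupling ω×(Iω) = (-0.0064, -0.0288, -0.0480)
angular accel α = (0.0320, -1.6120, 0.1286)
ω + α·dt = (-1.1987, -0.4645, 0.4051)
2q̇ = q⊗(0,ω) = (-0.7274740, -0.1582148, -1.0951364, 0.0801532)
q' = normalize(q + ½dt·q⊗(0,ω)) = (0.3603, -0.2684, -0.1685, 0.8774)

ω' = (-1.1987, -0.4645, 0.4051)
q' = (0.3603, -0.2684, -0.1685, 0.8774)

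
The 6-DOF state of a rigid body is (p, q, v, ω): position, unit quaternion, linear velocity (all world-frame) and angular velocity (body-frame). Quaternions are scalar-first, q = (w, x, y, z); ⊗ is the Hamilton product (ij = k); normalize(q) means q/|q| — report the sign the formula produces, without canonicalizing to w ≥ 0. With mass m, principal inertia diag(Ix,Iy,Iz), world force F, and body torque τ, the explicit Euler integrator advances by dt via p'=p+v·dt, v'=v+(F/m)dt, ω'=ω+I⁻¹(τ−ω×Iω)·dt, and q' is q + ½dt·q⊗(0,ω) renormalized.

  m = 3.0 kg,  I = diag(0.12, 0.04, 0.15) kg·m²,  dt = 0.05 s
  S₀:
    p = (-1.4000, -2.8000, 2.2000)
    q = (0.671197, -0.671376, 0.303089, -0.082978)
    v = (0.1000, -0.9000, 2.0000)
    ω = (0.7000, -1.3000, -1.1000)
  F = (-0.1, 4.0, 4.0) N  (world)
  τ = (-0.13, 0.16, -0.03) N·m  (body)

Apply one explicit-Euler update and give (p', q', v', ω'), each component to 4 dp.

p' = (-1.3950, -2.8450, 2.3000)
q' = (0.6898, -0.6700, 0.2611, -0.0848)
v' = (0.0983, -0.8333, 2.0667)
ω' = (0.5803, -1.1289, -1.1343)

a = (-0.0333, 1.3333, 1.3333)
p + v·dt = (-1.3950, -2.8450, 2.3000)
v + (F/m)dt = (0.0983, -0.8333, 2.0667)
α = I⁻¹(τ − ω×Iω) = (-2.3942, 3.4225, -0.6853)
new body rate ω' = (0.5803, -1.1289, -1.1343)
Hamilton product q⊗(0,ω) = (0.7727031, 0.0285686, -1.6691543, -0.0776902)
q + ½dt·q⊗(0,ω), renormalized = (0.6898, -0.6700, 0.2611, -0.0848)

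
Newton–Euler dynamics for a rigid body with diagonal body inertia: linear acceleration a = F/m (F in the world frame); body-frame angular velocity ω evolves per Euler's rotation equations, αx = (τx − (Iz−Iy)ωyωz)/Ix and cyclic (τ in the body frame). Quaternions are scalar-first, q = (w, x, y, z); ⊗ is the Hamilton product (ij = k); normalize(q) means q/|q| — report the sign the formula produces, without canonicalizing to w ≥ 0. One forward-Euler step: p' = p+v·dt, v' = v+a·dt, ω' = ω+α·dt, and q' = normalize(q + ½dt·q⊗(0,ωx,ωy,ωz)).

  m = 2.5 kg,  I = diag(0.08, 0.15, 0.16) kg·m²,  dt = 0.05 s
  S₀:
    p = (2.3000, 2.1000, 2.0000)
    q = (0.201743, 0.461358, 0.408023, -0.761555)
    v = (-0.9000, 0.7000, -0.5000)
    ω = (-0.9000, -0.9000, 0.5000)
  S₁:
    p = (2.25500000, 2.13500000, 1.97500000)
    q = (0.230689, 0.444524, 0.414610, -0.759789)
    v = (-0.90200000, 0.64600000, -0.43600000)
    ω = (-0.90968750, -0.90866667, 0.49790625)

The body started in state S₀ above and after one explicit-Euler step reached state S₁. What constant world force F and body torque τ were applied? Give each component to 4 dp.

F = (-0.1000, -2.7000, 3.2000)
τ = (-0.0200, 0.0100, 0.0500)

ω₁ − ω₀ = (-0.00968750, -0.00866667, -0.00209375)
τ = I·(Δω/dt) + ω₀×(Iω₀) = (-0.0200, 0.0100, 0.0500)
velocity change Δv = (-0.00200000, -0.05400000, 0.06400000)
applied force F = (-0.1000, -2.7000, 3.2000)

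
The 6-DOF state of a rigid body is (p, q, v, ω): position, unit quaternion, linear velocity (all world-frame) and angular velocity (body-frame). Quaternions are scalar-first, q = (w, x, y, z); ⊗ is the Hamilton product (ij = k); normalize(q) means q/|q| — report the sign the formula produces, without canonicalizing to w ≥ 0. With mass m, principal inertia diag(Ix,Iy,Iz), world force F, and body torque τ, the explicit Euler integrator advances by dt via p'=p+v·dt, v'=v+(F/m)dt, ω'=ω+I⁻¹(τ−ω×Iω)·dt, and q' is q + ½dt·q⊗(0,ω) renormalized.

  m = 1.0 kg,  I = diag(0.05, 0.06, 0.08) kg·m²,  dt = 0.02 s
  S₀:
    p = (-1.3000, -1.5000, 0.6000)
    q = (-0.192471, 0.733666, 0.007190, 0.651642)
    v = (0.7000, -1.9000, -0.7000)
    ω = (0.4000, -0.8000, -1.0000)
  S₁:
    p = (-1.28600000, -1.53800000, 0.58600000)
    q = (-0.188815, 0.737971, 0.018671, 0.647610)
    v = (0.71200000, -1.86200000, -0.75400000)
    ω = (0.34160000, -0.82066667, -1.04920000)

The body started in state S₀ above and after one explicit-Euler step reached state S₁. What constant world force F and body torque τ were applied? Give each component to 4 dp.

ω₁ − ω₀ = (-0.05840000, -0.02066667, -0.04920000)
τ = I·(Δω/dt) + ω₀×(Iω₀) = (-0.1300, -0.0500, -0.2000)
Δv = v₁−v₀ = (0.01200000, 0.03800000, -0.05400000)
applied force F = (0.6000, 1.9000, -2.7000)

F = (0.6000, 1.9000, -2.7000)
τ = (-0.1300, -0.0500, -0.2000)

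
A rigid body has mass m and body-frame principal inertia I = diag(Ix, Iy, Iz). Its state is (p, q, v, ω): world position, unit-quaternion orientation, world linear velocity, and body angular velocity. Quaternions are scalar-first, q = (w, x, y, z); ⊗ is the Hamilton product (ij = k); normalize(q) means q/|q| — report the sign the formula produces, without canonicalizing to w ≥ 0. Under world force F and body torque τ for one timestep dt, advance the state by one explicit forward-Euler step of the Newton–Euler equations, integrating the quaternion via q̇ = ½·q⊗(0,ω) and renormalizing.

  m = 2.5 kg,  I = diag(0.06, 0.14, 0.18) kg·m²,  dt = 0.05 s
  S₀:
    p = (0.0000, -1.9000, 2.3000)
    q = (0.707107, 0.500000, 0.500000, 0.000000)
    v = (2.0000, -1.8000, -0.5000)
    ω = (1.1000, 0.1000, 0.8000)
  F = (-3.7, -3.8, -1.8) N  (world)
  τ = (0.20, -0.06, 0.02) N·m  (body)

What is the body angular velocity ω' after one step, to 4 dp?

ω×(Iω) gyroscopic = (0.0032, -0.1056, 0.0088)
α = I⁻¹(τ − ω×Iω) = (3.2800, 0.3257, 0.0622)
ω' = ω + α·dt = (1.2640, 0.1163, 0.8031)

ω' = (1.2640, 0.1163, 0.8031)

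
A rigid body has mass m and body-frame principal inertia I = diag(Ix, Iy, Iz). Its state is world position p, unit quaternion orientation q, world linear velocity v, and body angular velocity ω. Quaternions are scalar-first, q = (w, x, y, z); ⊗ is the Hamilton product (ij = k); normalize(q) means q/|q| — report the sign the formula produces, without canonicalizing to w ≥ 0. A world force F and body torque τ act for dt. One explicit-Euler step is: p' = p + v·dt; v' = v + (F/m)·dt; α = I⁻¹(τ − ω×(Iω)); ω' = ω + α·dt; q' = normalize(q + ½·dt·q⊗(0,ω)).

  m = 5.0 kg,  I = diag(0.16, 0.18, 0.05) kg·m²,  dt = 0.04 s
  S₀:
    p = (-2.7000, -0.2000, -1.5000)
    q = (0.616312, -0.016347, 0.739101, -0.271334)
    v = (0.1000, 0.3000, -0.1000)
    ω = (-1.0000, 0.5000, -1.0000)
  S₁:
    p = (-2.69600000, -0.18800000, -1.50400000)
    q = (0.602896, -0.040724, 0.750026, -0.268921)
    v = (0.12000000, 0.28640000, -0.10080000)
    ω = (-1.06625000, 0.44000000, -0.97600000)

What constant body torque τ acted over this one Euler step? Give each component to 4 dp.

τ = (-0.2000, -0.1600, 0.0200)

ω₁ − ω₀ = (-0.06625000, -0.06000000, 0.02400000)
precession coupling = (0.0650, 0.1100, -0.0100)
applied torque τ = (-0.2000, -0.1600, 0.0200)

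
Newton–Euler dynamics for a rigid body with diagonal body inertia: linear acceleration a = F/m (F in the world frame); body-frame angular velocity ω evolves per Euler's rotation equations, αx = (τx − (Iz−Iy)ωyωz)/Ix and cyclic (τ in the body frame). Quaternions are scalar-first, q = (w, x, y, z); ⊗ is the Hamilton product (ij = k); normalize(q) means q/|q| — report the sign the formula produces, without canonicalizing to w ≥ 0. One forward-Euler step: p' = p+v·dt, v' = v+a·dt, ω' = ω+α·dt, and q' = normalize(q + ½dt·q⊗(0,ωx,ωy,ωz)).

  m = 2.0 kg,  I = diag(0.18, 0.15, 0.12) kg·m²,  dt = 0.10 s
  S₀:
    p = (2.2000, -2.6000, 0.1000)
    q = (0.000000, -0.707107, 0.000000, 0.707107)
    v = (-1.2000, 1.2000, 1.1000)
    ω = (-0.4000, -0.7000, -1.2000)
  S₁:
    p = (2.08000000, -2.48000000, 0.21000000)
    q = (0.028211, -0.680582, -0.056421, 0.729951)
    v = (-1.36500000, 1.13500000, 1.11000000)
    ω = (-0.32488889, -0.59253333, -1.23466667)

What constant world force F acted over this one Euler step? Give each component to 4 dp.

v₁ − v₀ = (-0.16500000, -0.06500000, 0.01000000)
F = m·Δv/dt = (-3.3000, -1.3000, 0.2000)

F = (-3.3000, -1.3000, 0.2000)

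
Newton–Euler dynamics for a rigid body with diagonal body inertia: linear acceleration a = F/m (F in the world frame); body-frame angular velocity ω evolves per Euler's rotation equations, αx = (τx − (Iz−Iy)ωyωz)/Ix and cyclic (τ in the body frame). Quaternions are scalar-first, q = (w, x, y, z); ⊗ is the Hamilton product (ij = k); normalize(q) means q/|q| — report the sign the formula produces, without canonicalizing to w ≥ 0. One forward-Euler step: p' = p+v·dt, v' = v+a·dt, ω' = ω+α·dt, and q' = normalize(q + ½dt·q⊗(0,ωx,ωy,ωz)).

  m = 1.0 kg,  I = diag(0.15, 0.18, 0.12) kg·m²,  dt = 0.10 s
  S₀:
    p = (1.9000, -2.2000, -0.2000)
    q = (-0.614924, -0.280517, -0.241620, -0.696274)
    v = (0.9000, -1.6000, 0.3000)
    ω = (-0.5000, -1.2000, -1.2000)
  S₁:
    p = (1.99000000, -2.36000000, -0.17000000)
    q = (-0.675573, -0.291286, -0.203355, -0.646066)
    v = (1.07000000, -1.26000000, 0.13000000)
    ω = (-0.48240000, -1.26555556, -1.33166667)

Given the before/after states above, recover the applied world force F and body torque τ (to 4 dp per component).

v₁ − v₀ = (0.17000000, 0.34000000, -0.17000000)
applied force F = (1.7000, 3.4000, -1.7000)
Δω = ω₁−ω₀ = (0.01760000, -0.06555556, -0.13166667)
applied torque τ = (-0.0600, -0.1000, -0.1400)

F = (1.7000, 3.4000, -1.7000)
τ = (-0.0600, -0.1000, -0.1400)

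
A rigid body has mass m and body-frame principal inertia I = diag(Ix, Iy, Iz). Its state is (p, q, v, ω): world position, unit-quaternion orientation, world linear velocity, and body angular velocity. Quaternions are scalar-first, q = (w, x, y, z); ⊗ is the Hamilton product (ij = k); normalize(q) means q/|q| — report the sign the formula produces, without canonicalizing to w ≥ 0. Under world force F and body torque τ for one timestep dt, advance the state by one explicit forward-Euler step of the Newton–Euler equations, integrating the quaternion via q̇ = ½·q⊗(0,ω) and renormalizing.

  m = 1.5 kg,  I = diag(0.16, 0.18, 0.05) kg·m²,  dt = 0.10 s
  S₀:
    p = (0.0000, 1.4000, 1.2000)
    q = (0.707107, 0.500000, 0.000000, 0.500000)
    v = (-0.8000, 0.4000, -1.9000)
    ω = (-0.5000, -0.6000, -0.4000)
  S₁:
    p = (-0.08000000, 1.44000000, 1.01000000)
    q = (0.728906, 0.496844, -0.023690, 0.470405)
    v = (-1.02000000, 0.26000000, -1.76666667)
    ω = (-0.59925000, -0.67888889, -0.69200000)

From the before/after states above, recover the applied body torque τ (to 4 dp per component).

ω₁ − ω₀ = (-0.09925000, -0.07888889, -0.29200000)
ω₀×(Iω₀) = (-0.0312, 0.0220, 0.0060)
I·α + gyro = (-0.1900, -0.1200, -0.1400)

τ = (-0.1900, -0.1200, -0.1400)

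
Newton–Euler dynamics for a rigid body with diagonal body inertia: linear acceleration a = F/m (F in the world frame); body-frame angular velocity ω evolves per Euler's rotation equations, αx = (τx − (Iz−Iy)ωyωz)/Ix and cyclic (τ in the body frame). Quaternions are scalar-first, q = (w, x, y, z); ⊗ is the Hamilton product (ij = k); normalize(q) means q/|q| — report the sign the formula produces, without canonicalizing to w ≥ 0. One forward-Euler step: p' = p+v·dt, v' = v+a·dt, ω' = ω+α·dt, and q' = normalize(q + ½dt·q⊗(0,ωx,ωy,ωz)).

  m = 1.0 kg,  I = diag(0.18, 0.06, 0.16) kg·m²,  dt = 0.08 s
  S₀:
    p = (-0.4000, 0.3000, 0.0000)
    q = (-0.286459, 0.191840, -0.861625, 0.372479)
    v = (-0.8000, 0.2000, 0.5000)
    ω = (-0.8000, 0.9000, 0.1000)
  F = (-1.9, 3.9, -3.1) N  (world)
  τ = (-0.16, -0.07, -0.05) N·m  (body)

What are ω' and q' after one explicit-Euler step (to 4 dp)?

angular accel α = (-0.9389, -1.1400, -0.8525)
new body rate ω' = (-0.8751, 0.8088, 0.0318)
2q̇ = q⊗(0,ω) = (0.8916866, -0.1922264, -0.5749803, -0.5452899)
q + ½dt·q⊗(0,ω), renormalized = (-0.2505, 0.1839, -0.8836, 0.3503)

ω' = (-0.8751, 0.8088, 0.0318)
q' = (-0.2505, 0.1839, -0.8836, 0.3503)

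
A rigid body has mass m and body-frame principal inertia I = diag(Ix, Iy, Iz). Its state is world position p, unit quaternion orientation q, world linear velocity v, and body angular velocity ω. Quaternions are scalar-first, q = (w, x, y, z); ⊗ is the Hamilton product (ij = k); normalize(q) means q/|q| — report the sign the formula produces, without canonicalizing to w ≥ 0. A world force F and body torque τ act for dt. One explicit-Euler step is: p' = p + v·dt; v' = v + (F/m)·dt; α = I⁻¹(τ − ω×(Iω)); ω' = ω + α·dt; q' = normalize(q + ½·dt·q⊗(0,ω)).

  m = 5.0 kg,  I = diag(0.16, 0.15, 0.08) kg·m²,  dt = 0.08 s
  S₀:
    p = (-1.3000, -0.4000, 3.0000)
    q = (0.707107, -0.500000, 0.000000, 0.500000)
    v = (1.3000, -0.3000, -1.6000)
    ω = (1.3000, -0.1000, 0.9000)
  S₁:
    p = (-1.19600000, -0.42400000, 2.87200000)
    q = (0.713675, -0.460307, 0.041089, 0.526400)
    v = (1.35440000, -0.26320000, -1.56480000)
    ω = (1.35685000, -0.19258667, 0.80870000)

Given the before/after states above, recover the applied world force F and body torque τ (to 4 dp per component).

ω₁ − ω₀ = (0.05685000, -0.09258667, -0.09130000)
I·α + gyro = (0.1200, -0.0800, -0.0900)
velocity change Δv = (0.05440000, 0.03680000, 0.03520000)
m·(v₁−v₀)/dt = (3.4000, 2.3000, 2.2000)

F = (3.4000, 2.3000, 2.2000)
τ = (0.1200, -0.0800, -0.0900)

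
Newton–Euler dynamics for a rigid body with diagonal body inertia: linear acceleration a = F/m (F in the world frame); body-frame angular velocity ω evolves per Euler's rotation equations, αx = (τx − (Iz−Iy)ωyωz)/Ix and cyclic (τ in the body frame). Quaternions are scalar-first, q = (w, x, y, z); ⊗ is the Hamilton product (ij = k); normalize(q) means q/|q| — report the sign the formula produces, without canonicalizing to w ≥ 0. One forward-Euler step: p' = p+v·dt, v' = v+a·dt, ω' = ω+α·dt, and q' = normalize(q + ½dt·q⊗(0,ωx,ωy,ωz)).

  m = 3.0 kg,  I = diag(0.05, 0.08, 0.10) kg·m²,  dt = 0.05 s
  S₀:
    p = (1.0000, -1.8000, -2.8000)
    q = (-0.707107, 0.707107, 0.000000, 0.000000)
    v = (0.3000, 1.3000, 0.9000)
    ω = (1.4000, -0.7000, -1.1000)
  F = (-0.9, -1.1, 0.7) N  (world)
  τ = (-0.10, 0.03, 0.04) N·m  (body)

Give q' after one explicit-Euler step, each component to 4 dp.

2q̇ = q⊗(0,ω) = (-0.9899498, -0.9899498, 1.2727926, 0.2828428)
q' = normalize(q + ½dt·q⊗(0,ω)) = (-0.7310, 0.6816, 0.0318, 0.0071)

q' = (-0.7310, 0.6816, 0.0318, 0.0071)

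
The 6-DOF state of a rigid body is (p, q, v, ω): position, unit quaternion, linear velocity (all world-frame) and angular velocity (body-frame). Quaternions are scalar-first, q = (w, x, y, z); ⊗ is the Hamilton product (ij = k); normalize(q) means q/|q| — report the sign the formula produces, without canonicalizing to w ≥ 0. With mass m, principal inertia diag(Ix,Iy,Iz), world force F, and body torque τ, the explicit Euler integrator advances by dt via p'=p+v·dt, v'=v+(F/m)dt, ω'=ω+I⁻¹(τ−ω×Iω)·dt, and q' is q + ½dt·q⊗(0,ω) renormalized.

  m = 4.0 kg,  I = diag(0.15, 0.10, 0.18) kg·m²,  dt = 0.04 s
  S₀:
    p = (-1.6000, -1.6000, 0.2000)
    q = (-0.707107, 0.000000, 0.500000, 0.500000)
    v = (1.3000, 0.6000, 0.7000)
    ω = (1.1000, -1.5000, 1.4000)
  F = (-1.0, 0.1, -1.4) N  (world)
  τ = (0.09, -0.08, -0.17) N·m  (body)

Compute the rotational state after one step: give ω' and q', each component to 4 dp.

(τ − ω×Iω)/I = (1.7200, -0.3380, -1.4028)
new body rate ω' = (1.1688, -1.5135, 1.3439)
2q̇ = q⊗(0,ω) = (0.0500000, 0.6721823, 1.6106605, -1.5399498)
q' = normalize(q + ½dt·q⊗(0,ω)) = (-0.7053, 0.0134, 0.5316, 0.4687)

ω' = (1.1688, -1.5135, 1.3439)
q' = (-0.7053, 0.0134, 0.5316, 0.4687)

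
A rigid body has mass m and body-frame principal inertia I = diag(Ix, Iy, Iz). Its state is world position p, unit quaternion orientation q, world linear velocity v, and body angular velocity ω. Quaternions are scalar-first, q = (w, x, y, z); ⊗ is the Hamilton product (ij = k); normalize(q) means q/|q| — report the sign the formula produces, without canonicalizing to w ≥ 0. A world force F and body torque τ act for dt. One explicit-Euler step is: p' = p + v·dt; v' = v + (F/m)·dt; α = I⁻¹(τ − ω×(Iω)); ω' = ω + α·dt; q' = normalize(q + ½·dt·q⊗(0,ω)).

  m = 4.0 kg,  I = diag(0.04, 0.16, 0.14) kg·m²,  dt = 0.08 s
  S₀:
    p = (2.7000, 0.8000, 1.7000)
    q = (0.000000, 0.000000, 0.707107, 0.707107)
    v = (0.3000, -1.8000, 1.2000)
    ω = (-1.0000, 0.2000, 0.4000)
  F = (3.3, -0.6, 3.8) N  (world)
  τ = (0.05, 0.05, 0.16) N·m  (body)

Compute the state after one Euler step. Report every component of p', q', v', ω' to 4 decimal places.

p' = (2.7240, 0.6560, 1.7960)
q' = (-0.0170, 0.0057, 0.6782, 0.7347)
v' = (0.3660, -1.8120, 1.2760)
ω' = (-0.8968, 0.2050, 0.5051)

gyro term ω×Iω = (-0.0016, 0.0400, -0.0240)
α = I⁻¹(τ − ω×Iω) = (1.2900, 0.0625, 1.3143)
ω + α·dt = (-0.8968, 0.2050, 0.5051)
Hamilton product q⊗(0,ω) = (-0.4242642, 0.1414214, -0.7071070, 0.7071070)
q + ½dt·q⊗(0,ω), renormalized = (-0.0170, 0.0057, 0.6782, 0.7347)
linear accel F/m = (0.8250, -0.1500, 0.9500)
new position p' = (2.7240, 0.6560, 1.7960)
v + (F/m)dt = (0.3660, -1.8120, 1.2760)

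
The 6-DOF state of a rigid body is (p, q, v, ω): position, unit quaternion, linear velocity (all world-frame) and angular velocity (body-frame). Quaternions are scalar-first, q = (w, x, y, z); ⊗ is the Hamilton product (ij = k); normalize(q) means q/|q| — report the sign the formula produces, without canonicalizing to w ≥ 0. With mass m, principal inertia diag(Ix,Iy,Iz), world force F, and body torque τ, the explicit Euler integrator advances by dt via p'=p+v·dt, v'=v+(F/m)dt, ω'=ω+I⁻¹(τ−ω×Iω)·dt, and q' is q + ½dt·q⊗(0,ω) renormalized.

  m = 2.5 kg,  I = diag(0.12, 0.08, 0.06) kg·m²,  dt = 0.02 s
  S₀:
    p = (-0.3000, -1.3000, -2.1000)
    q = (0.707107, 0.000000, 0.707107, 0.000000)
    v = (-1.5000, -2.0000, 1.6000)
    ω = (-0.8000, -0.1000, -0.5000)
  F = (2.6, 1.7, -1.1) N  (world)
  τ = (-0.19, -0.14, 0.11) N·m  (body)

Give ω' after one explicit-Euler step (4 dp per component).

(τ − ω×Iω)/I = (-1.5750, -2.0500, 1.8867)
new body rate ω' = (-0.8315, -0.1410, -0.4623)

ω' = (-0.8315, -0.1410, -0.4623)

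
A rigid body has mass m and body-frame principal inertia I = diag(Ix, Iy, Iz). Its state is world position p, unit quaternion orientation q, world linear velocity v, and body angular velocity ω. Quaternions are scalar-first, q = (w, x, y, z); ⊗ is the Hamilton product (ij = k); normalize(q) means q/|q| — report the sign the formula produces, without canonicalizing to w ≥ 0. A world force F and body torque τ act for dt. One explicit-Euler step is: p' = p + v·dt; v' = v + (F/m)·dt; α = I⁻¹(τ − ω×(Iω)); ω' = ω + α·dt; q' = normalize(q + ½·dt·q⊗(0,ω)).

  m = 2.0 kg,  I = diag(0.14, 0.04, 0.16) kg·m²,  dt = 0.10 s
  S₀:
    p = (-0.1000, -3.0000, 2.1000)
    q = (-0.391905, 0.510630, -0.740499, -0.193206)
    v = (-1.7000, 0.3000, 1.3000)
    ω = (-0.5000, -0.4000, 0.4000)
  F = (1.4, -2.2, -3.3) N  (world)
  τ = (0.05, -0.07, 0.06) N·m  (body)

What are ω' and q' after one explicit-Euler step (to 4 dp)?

precession coupling ω×(Iω) = (-0.0192, 0.0040, -0.0200)
α = I⁻¹(τ − ω×Iω) = (0.4943, -1.8500, 0.5000)
ω' = ω + α·dt = (-0.4506, -0.5850, 0.4500)
q⊗(0,ω) = (0.0363978, -0.1775295, 0.0491130, -0.7312635)
q + ½dt·q⊗(0,ω), renormalized = (-0.3898, 0.5014, -0.7375, -0.2296)

ω' = (-0.4506, -0.5850, 0.4500)
q' = (-0.3898, 0.5014, -0.7375, -0.2296)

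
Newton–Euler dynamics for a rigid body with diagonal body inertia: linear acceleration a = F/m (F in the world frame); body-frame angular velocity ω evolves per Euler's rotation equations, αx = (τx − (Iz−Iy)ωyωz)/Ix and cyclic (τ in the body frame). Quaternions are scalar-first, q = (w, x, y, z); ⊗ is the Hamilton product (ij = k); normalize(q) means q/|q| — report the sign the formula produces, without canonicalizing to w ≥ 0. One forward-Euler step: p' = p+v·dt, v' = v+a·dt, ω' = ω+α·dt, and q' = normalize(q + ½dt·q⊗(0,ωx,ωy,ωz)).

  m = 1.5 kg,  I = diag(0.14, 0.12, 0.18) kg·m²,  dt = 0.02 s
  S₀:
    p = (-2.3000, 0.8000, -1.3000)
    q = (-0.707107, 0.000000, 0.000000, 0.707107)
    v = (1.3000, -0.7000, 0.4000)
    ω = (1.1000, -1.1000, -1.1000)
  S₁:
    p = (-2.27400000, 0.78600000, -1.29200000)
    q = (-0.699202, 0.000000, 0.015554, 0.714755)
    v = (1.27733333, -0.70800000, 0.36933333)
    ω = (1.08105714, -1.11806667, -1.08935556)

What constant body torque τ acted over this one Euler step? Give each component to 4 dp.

Δω = ω₁−ω₀ = (-0.01894286, -0.01806667, 0.01064444)
ω₀×(Iω₀) = (0.0726, 0.0484, 0.0242)
τ = I·(Δω/dt) + ω₀×(Iω₀) = (-0.0600, -0.0600, 0.1200)

τ = (-0.0600, -0.0600, 0.1200)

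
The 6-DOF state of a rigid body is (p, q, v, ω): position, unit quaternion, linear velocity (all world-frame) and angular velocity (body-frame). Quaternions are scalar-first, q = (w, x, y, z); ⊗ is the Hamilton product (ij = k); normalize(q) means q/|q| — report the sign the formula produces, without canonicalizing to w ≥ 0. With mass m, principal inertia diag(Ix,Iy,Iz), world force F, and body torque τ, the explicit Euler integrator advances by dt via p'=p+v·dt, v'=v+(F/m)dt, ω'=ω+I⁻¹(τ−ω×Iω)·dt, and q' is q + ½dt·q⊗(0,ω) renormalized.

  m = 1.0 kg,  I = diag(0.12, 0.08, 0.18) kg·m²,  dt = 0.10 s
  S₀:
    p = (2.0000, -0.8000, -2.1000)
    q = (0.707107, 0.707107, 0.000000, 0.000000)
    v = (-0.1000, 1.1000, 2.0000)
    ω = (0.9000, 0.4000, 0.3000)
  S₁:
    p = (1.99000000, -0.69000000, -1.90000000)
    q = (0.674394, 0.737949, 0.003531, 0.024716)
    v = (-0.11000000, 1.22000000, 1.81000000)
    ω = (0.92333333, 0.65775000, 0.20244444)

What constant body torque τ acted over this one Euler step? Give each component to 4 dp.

Δω = ω₁−ω₀ = (0.02333333, 0.25775000, -0.09755556)
precession coupling = (0.0120, -0.0162, -0.0144)
I·α + gyro = (0.0400, 0.1900, -0.1900)

τ = (0.0400, 0.1900, -0.1900)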